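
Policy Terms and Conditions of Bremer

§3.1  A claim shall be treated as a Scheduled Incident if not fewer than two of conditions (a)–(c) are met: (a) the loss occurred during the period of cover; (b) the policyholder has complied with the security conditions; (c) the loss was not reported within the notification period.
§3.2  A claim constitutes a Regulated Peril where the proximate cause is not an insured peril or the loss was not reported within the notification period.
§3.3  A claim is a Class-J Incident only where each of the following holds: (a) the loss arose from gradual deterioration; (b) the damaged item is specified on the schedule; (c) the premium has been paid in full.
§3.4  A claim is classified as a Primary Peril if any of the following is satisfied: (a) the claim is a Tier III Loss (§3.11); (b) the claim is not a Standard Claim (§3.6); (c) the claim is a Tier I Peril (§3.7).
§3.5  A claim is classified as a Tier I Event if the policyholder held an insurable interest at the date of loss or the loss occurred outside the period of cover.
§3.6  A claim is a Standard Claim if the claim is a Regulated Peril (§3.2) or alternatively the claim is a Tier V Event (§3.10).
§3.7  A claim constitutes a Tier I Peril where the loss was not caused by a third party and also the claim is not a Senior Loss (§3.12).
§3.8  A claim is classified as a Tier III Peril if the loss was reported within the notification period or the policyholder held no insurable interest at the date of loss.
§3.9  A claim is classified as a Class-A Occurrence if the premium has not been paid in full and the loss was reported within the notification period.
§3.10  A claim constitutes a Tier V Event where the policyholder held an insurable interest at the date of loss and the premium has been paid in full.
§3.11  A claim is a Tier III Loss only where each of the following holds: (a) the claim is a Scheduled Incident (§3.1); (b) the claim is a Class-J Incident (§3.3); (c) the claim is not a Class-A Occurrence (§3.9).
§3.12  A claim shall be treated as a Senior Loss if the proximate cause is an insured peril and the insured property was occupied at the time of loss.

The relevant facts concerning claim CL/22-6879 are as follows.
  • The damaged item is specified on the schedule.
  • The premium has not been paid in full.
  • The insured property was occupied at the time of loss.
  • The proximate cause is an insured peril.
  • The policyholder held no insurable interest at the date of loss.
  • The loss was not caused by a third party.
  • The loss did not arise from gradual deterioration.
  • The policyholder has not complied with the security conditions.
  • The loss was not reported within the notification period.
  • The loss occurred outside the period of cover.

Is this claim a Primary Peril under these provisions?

§3.1 — Scheduled Incident: the loss occurred during the period of cover? no; the policyholder has complied with the security conditions? no; the loss was not reported within the notification period? yes — 1 of 3 hold (need ≥2) → not satisfied.
§3.3 — Class-J Incident: [the loss arose from gradual deterioration? no] AND [the damaged item is specified on the schedule? yes] AND [the premium has been paid in full? no] → not satisfied.
§3.9 — Class-A Occurrence: [the premium has not been paid in full? yes] AND [the loss was reported within the notification period? no] → not satisfied.
§3.11 — Tier III Loss: [Scheduled Incident (§3.1)? no] AND [Class-J Incident (§3.3)? no] AND [not a Class-A Occurrence (§3.9)? yes] → not satisfied.
§3.2 — Regulated Peril: [the proximate cause is not an insured peril? no] OR [the loss was not reported within the notification period? yes] → satisfied.
§3.10 — Tier V Event: [the policyholder held an insurable interest at the date of loss? no] AND [the premium has been paid in full? no] → not satisfied.
§3.6 — Standard Claim: [Regulated Peril (§3.2)? yes] OR [Tier V Event (§3.10)? no] → satisfied.
§3.12 — Senior Loss: [the proximate cause is an insured peril? yes] AND [the insured property was occupied at the time of loss? yes] → satisfied.
§3.7 — Tier I Peril: [the loss was not caused by a third party? yes] AND [not a Senior Loss (§3.12)? no] → not satisfied.
§3.4 — Primary Peril: [Tier III Loss (§3.11)? no] OR [not a Standard Claim (§3.6)? no] OR [Tier I Peril (§3.7)? no] → not satisfied.

No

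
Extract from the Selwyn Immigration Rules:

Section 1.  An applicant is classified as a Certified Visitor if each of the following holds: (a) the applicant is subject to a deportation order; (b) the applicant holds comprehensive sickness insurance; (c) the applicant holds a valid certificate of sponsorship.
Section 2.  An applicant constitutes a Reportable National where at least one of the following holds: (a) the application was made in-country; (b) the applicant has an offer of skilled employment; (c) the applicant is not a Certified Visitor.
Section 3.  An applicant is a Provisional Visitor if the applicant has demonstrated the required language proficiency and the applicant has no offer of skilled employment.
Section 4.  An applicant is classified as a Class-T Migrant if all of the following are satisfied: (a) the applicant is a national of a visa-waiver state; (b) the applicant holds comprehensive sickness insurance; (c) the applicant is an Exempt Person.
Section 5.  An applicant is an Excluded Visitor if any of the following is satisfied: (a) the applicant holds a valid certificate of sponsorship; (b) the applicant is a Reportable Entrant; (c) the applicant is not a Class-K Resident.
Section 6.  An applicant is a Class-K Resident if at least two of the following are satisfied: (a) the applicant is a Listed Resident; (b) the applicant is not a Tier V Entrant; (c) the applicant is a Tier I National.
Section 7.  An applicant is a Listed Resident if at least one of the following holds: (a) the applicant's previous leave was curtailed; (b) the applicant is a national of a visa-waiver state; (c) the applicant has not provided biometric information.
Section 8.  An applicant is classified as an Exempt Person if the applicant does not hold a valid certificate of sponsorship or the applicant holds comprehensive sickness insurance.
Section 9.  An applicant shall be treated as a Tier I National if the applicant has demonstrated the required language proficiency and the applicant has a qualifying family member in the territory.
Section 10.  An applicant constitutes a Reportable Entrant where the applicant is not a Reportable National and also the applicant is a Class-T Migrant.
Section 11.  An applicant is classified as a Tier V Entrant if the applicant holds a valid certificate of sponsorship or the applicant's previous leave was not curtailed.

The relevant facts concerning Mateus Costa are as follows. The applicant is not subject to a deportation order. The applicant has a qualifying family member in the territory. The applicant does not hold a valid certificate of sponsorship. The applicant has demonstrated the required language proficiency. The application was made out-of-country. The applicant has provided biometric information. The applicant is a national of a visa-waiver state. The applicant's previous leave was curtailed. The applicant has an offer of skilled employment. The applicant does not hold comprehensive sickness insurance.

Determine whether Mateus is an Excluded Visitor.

No

section 1 — Certified Visitor: [the applicant is subject to a deportation order? no] AND [the applicant holds comprehensive sickness insurance? no] AND [the applicant holds a valid certificate of sponsorship? no] → not satisfied.
section 2 — Reportable National: [the application was made in-country? no] OR [the applicant has an offer of skilled employment? yes] OR [not a Certified Visitor (section 1)? yes] → satisfied.
section 8 — Exempt Person: [the applicant does not hold a valid certificate of sponsorship? yes] OR [the applicant holds comprehensive sickness insurance? no] → satisfied.
section 4 — Class-T Migrant: [the applicant is a national of a visa-waiver state? yes] AND [the applicant holds comprehensive sickness insurance? no] AND [Exempt Person (section 8)? yes] → not satisfied.
section 10 — Reportable Entrant: [not a Reportable National (section 2)? no] AND [Class-T Migrant (section 4)? no] → not satisfied.
section 7 — Listed Resident: [the applicant's previous leave was curtailed? yes] OR [the applicant is a national of a visa-waiver state? yes] OR [the applicant has not provided biometric information? no] → satisfied.
section 11 — Tier V Entrant: [the applicant holds a valid certificate of sponsorship? no] OR [the applicant's previous leave was not curtailed? no] → not satisfied.
section 9 — Tier I National: [the applicant has demonstrated the required language proficiency? yes] AND [the applicant has a qualifying family member in the territory? yes] → satisfied.
section 6 — Class-K Resident: Listed Resident (section 7)? yes; not a Tier V Entrant (section 11)? yes; Tier I National (section 9)? yes — 3 of 3 hold (need ≥2) → satisfied.
section 5 — Excluded Visitor: [the applicant holds a valid certificate of sponsorship? no] OR [Reportable Entrant (section 10)? no] OR [not a Class-K Resident (section 6)? no] → not satisfied.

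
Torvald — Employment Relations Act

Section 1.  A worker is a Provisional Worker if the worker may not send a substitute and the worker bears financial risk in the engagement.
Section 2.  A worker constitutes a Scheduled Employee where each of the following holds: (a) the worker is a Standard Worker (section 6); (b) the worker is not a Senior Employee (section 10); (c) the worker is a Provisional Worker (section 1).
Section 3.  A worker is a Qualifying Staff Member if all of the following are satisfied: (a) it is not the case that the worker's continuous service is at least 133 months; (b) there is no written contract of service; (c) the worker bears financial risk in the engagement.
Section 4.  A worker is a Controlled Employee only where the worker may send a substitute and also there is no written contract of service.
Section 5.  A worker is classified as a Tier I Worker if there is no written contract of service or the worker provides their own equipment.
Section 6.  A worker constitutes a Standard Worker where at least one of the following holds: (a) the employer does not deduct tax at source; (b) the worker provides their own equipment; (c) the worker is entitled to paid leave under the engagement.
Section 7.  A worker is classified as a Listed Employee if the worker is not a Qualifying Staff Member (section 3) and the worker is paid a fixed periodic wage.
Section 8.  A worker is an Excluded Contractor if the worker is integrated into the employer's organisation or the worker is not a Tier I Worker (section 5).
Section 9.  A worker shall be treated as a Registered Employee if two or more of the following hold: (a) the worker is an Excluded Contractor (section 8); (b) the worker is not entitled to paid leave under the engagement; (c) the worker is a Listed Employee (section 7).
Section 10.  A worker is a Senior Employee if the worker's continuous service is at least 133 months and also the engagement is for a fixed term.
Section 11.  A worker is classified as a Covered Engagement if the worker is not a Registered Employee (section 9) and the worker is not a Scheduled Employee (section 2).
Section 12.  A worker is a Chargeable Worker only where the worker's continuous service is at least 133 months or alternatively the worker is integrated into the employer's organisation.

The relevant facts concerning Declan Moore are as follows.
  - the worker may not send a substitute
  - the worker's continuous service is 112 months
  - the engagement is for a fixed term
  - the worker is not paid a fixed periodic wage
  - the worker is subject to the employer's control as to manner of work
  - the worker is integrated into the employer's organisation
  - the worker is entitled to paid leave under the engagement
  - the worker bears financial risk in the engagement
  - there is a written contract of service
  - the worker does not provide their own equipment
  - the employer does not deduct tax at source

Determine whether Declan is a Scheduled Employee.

section 6 — Standard Worker: [the employer does not deduct tax at source? yes] OR [the worker provides their own equipment? no] OR [the worker is entitled to paid leave under the engagement? yes] → satisfied.
section 10 — Senior Employee: [worker's continuous service: 112 months ≥ 133 months? no] AND [the engagement is for a fixed term? yes] → not satisfied.
section 1 — Provisional Worker: [the worker may not send a substitute? yes] AND [the worker bears financial risk in the engagement? yes] → satisfied.
section 2 — Scheduled Employee: [Standard Worker (section 6)? yes] AND [not a Senior Employee (section 10)? yes] AND [Provisional Worker (section 1)? yes] → satisfied.

Yes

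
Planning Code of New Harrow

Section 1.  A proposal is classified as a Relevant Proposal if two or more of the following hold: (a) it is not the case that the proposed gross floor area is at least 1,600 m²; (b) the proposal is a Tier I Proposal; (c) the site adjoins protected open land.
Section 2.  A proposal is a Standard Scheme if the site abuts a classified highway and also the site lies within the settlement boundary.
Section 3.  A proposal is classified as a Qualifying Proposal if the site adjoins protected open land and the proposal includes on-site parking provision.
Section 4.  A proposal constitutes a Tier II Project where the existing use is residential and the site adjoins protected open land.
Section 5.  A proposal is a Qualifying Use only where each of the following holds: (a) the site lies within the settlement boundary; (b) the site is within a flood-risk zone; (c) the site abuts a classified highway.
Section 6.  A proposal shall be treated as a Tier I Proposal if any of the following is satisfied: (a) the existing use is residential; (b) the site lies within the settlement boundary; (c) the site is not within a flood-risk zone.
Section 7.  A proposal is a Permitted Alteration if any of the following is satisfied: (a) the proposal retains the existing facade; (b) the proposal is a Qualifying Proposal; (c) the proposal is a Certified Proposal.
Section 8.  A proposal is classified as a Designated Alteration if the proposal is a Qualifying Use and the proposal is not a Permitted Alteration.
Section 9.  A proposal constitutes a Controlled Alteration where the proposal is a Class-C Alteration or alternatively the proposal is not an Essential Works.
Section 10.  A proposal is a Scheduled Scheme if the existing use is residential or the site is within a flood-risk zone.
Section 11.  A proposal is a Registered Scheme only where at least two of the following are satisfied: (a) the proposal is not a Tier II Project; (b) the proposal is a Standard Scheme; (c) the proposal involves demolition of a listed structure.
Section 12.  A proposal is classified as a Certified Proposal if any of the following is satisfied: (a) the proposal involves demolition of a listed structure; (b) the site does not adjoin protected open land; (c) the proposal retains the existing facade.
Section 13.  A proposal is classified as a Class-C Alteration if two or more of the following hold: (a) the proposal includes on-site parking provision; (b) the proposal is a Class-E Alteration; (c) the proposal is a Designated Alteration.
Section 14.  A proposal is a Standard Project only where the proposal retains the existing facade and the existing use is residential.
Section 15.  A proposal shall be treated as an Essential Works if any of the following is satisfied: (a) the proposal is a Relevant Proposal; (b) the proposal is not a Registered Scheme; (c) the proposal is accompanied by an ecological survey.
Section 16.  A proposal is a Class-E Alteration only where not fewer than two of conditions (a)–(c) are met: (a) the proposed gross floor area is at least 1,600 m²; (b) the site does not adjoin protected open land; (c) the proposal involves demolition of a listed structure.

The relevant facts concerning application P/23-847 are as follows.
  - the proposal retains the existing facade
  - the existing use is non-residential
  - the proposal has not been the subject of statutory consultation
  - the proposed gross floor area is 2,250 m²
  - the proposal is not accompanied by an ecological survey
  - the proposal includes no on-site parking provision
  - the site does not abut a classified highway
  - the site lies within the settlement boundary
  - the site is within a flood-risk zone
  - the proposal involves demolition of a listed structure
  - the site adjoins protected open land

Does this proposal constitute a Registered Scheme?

Under section 4: the existing use is residential? no; and the site adjoins protected open land? yes. So the proposal is not a Tier II Project.
Under section 2: the site abuts a classified highway? no; and the site lies within the settlement boundary? yes. So the proposal is not a Standard Scheme.
Under section 11: not a Tier II Project (section 4)? yes; Standard Scheme (section 2)? no; the proposal involves demolition of a listed structure? yes — 2 of 3 hold (need ≥2) → satisfied.

Yes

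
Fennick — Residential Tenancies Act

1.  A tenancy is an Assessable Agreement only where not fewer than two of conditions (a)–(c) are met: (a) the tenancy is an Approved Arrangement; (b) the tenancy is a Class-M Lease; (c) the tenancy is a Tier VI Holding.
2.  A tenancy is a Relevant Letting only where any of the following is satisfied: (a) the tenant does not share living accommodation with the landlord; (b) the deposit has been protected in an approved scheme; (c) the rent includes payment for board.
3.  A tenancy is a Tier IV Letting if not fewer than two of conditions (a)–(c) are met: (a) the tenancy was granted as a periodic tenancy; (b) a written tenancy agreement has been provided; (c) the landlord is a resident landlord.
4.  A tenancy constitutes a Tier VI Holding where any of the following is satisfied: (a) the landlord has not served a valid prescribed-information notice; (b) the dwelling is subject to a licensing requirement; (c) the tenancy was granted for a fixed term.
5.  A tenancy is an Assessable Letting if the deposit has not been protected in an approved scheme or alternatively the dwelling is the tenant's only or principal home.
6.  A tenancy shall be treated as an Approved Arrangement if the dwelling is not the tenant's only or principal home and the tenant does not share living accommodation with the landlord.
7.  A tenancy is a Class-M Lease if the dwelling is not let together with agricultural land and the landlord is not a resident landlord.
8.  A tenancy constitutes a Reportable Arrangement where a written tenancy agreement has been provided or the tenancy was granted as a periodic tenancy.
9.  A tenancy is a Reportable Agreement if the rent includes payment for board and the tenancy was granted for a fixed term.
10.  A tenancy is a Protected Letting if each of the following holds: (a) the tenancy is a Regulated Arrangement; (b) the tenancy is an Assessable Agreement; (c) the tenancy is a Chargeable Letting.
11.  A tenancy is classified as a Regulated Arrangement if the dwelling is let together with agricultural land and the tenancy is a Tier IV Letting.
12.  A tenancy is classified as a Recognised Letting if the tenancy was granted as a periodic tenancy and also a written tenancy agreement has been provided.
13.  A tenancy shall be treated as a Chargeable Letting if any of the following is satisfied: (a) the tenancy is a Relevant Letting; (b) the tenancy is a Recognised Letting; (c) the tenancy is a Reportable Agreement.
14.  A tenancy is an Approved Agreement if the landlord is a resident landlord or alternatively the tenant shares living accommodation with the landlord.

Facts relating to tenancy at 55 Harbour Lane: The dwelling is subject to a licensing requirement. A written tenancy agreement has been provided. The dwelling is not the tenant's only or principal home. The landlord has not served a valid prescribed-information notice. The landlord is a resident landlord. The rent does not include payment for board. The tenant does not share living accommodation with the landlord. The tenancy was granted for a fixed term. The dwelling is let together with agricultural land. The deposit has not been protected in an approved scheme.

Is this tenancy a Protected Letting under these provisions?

paragraph 3 — Tier IV Letting: the tenancy was granted as a periodic tenancy? no; a written tenancy agreement has been provided? yes; the landlord is a resident landlord? yes — 2 of 3 hold (need ≥2) → satisfied.
paragraph 11 — Regulated Arrangement: [the dwelling is let together with agricultural land? yes] AND [Tier IV Letting (paragraph 3)? yes] → satisfied.
paragraph 6 — Approved Arrangement: [the dwelling is not the tenant's only or principal home? yes] AND [the tenant does not share living accommodation with the landlord? yes] → satisfied.
paragraph 7 — Class-M Lease: [the dwelling is not let together with agricultural land? no] AND [the landlord is not a resident landlord? no] → not satisfied.
paragraph 4 — Tier VI Holding: [the landlord has not served a valid prescribed-information notice? yes] OR [the dwelling is subject to a licensing requirement? yes] OR [the tenancy was granted for a fixed term? yes] → satisfied.
paragraph 1 — Assessable Agreement: Approved Arrangement (paragraph 6)? yes; Class-M Lease (paragraph 7)? no; Tier VI Holding (paragraph 4)? yes — 2 of 3 hold (need ≥2) → satisfied.
paragraph 2 — Relevant Letting: [the tenant does not share living accommodation with the landlord? yes] OR [the deposit has been protected in an approved scheme? no] OR [the rent includes payment for board? no] → satisfied.
paragraph 12 — Recognised Letting: [the tenancy was granted as a periodic tenancy? no] AND [a written tenancy agreement has been provided? yes] → not satisfied.
paragraph 9 — Reportable Agreement: [the rent includes payment for board? no] AND [the tenancy was granted for a fixed term? yes] → not satisfied.
paragraph 13 — Chargeable Letting: [Relevant Letting (paragraph 2)? yes] OR [Recognised Letting (paragraph 12)? no] OR [Reportable Agreement (paragraph 9)? no] → satisfied.
paragraph 10 — Protected Letting: [Regulated Arrangement (paragraph 11)? yes] AND [Assessable Agreement (paragraph 1)? yes] AND [Chargeable Letting (paragraph 13)? yes] → satisfied.

Yes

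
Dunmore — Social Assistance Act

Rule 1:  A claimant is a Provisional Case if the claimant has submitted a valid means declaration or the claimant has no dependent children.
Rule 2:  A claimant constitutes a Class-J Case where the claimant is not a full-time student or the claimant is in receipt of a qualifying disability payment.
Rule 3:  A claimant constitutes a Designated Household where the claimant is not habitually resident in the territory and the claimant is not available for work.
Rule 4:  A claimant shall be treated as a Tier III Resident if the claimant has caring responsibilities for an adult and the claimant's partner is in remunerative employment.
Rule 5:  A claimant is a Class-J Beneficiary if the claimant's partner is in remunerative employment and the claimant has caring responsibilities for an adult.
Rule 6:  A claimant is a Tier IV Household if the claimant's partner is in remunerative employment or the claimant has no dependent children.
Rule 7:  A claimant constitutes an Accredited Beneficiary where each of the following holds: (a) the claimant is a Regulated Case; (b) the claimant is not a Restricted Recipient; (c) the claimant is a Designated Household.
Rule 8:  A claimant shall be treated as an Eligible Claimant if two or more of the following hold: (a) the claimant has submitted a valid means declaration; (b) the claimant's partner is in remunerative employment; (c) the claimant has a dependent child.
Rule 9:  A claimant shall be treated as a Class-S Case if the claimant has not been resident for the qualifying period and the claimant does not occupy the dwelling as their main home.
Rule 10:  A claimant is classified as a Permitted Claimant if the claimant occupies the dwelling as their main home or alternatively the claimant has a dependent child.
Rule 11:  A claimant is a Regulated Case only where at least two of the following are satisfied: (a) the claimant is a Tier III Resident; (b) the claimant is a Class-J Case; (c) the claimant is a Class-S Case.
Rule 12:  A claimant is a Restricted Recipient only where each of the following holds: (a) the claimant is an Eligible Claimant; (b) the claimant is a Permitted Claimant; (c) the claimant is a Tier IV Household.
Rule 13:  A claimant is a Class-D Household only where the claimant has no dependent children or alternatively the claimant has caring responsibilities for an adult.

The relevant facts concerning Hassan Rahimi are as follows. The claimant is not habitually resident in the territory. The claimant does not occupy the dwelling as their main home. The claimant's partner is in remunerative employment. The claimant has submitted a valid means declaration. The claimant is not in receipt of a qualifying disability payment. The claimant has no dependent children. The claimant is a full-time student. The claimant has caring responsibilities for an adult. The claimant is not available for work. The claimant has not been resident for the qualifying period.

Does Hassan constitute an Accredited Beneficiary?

Under rule 4: the claimant has caring responsibilities for an adult? yes; and the claimant's partner is in remunerative employment? yes. So the claimant is a Tier III Resident.
Under rule 2: the claimant is not a full-time student? no; or the claimant is in receipt of a qualifying disability payment? no. So the claimant is not a Class-J Case.
Under rule 9: the claimant has not been resident for the qualifying period? yes; and the claimant does not occupy the dwelling as their main home? yes. So the claimant is a Class-S Case.
Under rule 11: Tier III Resident (rule 4)? yes; Class-J Case (rule 2)? no; Class-S Case (rule 9)? yes — 2 of 3 hold (need ≥2) → satisfied.
Under rule 8: the claimant has submitted a valid means declaration? yes; the claimant's partner is in remunerative employment? yes; the claimant has a dependent child? no — 2 of 3 hold (need ≥2) → satisfied.
Under rule 10: the claimant occupies the dwelling as their main home? no; or the claimant has a dependent child? no. So the claimant is not a Permitted Claimant.
Under rule 6: the claimant's partner is in remunerative employment? yes; or the claimant has no dependent children? yes. So the claimant is a Tier IV Household.
Under rule 12: Eligible Claimant (rule 8)? yes; and Permitted Claimant (rule 10)? no; and Tier IV Household (rule 6)? yes. So the claimant is not a Restricted Recipient.
Under rule 3: the claimant is not habitually resident in the territory? yes; and the claimant is not available for work? yes. So the claimant is a Designated Household.
Under rule 7: Regulated Case (rule 11)? yes; and not a Restricted Recipient (rule 12)? yes; and Designated Household (rule 3)? yes. So the claimant is an Accredited Beneficiary.

Yes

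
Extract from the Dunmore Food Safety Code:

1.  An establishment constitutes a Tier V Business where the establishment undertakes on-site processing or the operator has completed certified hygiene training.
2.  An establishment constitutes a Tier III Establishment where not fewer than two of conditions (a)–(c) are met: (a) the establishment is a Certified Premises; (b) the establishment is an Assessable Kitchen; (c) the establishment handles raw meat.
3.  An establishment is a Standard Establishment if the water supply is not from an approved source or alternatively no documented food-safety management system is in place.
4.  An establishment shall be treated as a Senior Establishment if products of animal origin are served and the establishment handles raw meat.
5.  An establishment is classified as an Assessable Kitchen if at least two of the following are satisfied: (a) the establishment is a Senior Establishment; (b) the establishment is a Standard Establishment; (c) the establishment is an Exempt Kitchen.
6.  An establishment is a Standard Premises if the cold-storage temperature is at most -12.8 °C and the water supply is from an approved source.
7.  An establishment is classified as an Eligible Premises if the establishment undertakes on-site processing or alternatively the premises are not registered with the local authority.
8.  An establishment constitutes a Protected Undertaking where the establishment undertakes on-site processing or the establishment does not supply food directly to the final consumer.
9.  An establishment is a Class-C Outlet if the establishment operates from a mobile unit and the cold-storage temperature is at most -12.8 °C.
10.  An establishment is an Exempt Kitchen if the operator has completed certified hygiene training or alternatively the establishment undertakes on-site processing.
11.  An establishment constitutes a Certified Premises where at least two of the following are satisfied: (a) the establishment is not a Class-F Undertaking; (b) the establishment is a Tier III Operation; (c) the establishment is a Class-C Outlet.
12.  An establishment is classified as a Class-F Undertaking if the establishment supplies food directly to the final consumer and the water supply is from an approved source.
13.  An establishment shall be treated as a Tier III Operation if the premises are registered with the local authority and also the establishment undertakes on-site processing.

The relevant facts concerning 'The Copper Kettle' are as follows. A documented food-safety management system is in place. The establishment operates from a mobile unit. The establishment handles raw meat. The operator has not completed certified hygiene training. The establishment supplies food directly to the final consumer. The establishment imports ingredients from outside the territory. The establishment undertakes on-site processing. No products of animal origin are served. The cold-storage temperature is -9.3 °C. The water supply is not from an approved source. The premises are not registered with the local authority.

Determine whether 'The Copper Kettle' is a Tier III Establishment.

Yes

paragraph 12 — Class-F Undertaking: [the establishment supplies food directly to the final consumer? yes] AND [the water supply is from an approved source? no] → not satisfied.
paragraph 13 — Tier III Operation: [the premises are registered with the local authority? no] AND [the establishment undertakes on-site processing? yes] → not satisfied.
paragraph 9 — Class-C Outlet: [the establishment operates from a mobile unit? yes] AND [cold-storage temperature: -9.3 °C ≤ -12.8 °C? no] → not satisfied.
paragraph 11 — Certified Premises: not a Class-F Undertaking (paragraph 12)? yes; Tier III Operation (paragraph 13)? no; Class-C Outlet (paragraph 9)? no — 1 of 3 hold (need ≥2) → not satisfied.
paragraph 4 — Senior Establishment: [products of animal origin are served? no] AND [the establishment handles raw meat? yes] → not satisfied.
paragraph 3 — Standard Establishment: [the water supply is not from an approved source? yes] OR [no documented food-safety management system is in place? no] → satisfied.
paragraph 10 — Exempt Kitchen: [the operator has completed certified hygiene training? no] OR [the establishment undertakes on-site processing? yes] → satisfied.
paragraph 5 — Assessable Kitchen: Senior Establishment (paragraph 4)? no; Standard Establishment (paragraph 3)? yes; Exempt Kitchen (paragraph 10)? yes — 2 of 3 hold (need ≥2) → satisfied.
paragraph 2 — Tier III Establishment: Certified Premises (paragraph 11)? no; Assessable Kitchen (paragraph 5)? yes; the establishment handles raw meat? yes — 2 of 3 hold (need ≥2) → satisfied.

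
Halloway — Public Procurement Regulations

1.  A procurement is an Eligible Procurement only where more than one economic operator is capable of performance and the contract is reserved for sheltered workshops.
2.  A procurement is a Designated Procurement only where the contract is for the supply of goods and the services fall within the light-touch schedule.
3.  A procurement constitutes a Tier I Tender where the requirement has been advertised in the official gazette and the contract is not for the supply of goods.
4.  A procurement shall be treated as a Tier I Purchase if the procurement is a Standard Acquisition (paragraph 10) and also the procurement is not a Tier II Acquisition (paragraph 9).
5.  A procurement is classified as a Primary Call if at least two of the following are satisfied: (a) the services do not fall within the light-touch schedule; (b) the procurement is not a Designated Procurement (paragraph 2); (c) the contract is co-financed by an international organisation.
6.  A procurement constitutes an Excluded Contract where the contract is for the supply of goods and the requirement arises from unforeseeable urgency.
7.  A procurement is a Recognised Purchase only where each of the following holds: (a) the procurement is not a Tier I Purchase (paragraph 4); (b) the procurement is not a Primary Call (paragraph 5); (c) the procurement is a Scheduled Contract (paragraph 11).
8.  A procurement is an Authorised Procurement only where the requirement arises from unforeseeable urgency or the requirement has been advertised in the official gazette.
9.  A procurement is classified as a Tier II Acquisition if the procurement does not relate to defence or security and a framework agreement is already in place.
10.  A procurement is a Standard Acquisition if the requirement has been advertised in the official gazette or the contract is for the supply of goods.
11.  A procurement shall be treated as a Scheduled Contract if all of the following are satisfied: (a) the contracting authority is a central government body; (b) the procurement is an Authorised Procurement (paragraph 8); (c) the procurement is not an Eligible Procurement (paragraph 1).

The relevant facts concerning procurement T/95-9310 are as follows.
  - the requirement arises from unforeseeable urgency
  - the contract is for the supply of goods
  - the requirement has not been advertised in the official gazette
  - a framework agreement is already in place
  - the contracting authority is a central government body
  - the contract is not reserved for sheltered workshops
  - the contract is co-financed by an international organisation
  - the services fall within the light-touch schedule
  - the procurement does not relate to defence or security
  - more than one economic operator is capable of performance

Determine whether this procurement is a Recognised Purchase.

paragraph 10 — Standard Acquisition: [the requirement has been advertised in the official gazette? no] OR [the contract is for the supply of goods? yes] → satisfied.
paragraph 9 — Tier II Acquisition: [the procurement does not relate to defence or security? yes] AND [a framework agreement is already in place? yes] → satisfied.
paragraph 4 — Tier I Purchase: [Standard Acquisition (paragraph 10)? yes] AND [not a Tier II Acquisition (paragraph 9)? no] → not satisfied.
paragraph 2 — Designated Procurement: [the contract is for the supply of goods? yes] AND [the services fall within the light-touch schedule? yes] → satisfied.
paragraph 5 — Primary Call: the services do not fall within the light-touch schedule? no; not a Designated Procurement (paragraph 2)? no; the contract is co-financed by an international organisation? yes — 1 of 3 hold (need ≥2) → not satisfied.
paragraph 8 — Authorised Procurement: [the requirement arises from unforeseeable urgency? yes] OR [the requirement has been advertised in the official gazette? no] → satisfied.
paragraph 1 — Eligible Procurement: [more than one economic operator is capable of performance? yes] AND [the contract is reserved for sheltered workshops? no] → not satisfied.
paragraph 11 — Scheduled Contract: [the contracting authority is a central government body? yes] AND [Authorised Procurement (paragraph 8)? yes] AND [not an Eligible Procurement (paragraph 1)? yes] → satisfied.
paragraph 7 — Recognised Purchase: [not a Tier I Purchase (paragraph 4)? yes] AND [not a Primary Call (paragraph 5)? yes] AND [Scheduled Contract (paragraph 11)? yes] → satisfied.

Yes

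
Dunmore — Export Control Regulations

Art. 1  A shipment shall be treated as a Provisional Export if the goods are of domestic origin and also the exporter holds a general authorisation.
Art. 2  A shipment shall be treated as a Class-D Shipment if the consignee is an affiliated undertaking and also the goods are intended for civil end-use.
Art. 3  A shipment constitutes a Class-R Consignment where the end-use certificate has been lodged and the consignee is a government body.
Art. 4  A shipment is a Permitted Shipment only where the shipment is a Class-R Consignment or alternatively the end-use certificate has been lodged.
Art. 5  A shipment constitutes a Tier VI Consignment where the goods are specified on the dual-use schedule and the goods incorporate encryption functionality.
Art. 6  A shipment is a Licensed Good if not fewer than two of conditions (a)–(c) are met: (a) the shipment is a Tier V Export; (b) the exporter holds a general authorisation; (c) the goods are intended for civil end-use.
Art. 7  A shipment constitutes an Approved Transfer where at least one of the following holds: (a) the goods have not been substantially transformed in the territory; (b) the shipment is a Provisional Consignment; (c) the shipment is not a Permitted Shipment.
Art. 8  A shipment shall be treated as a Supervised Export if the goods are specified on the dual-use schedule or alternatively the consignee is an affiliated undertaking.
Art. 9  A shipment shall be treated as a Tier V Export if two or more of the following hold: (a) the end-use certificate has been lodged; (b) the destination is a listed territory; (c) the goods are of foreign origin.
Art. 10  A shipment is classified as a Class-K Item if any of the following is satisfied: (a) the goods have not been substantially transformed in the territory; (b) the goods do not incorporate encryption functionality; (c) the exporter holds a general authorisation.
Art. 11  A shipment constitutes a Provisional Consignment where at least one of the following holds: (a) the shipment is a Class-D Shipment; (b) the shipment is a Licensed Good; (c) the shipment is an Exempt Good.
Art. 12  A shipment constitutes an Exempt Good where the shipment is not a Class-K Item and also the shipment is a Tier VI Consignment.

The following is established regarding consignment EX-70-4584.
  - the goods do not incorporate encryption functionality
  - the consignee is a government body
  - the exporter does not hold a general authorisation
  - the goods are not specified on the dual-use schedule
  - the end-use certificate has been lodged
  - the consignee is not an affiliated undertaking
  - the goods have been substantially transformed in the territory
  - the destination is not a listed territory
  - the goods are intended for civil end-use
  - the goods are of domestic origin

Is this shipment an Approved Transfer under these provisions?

No

article 2 — Class-D Shipment: [the consignee is an affiliated undertaking? no] AND [the goods are intended for civil end-use? yes] → not satisfied.
article 9 — Tier V Export: the end-use certificate has been lodged? yes; the destination is a listed territory? no; the goods are of foreign origin? no — 1 of 3 hold (need ≥2) → not satisfied.
article 6 — Licensed Good: Tier V Export (article 9)? no; the exporter holds a general authorisation? no; the goods are intended for civil end-use? yes — 1 of 3 hold (need ≥2) → not satisfied.
article 10 — Class-K Item: [the goods have not been substantially transformed in the territory? no] OR [the goods do not incorporate encryption functionality? yes] OR [the exporter holds a general authorisation? no] → satisfied.
article 5 — Tier VI Consignment: [the goods are specified on the dual-use schedule? no] AND [the goods incorporate encryption functionality? no] → not satisfied.
article 12 — Exempt Good: [not a Class-K Item (article 10)? no] AND [Tier VI Consignment (article 5)? no] → not satisfied.
article 11 — Provisional Consignment: [Class-D Shipment (article 2)? no] OR [Licensed Good (article 6)? no] OR [Exempt Good (article 12)? no] → not satisfied.
article 3 — Class-R Consignment: [the end-use certificate has been lodged? yes] AND [the consignee is a government body? yes] → satisfied.
article 4 — Permitted Shipment: [Class-R Consignment (article 3)? yes] OR [the end-use certificate has been lodged? yes] → satisfied.
article 7 — Approved Transfer: [the goods have not been substantially transformed in the territory? no] OR [Provisional Consignment (article 11)? no] OR [not a Permitted Shipment (article 4)? no] → not satisfied.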